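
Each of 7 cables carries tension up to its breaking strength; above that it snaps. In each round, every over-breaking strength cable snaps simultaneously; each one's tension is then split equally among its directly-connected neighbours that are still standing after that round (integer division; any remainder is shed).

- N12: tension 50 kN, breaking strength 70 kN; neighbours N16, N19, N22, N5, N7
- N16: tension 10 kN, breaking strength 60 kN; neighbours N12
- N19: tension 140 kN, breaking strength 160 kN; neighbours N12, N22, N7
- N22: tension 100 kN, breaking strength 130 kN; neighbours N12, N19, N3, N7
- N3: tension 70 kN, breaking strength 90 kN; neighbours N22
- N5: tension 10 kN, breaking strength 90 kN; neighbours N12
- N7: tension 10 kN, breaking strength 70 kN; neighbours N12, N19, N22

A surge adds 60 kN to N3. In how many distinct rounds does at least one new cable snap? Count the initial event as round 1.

Round 1 — N3 at 130 > 90. N3 snaps.
  N3 sheds 130 kN to N22: 130 each.
    N22: 100+130 = 230 > 130
Round 2 — N22 snaps.
  N22 sheds 230 kN to N12, N19, N7: 76 each (2 lost).
    N12: 50+76 = 126 > 70
    N19: 140+76 = 216 > 160
    N7: 10+76 = 86 > 70
Round 3 — N12, N19, N7 snap.
  N12 sheds 126 kN to N16, N5: 63 each.
    N16: 10+63 = 73 > 60
    N5: 10+63 = 73 ≤ 90
  N19 sheds 216 kN: no online neighbours, lost.
  N7 sheds 86 kN: no online neighbours, lost.
Round 4 — N16 snaps.
  N16 sheds 73 kN: no online neighbours, lost.
No further breaks.

4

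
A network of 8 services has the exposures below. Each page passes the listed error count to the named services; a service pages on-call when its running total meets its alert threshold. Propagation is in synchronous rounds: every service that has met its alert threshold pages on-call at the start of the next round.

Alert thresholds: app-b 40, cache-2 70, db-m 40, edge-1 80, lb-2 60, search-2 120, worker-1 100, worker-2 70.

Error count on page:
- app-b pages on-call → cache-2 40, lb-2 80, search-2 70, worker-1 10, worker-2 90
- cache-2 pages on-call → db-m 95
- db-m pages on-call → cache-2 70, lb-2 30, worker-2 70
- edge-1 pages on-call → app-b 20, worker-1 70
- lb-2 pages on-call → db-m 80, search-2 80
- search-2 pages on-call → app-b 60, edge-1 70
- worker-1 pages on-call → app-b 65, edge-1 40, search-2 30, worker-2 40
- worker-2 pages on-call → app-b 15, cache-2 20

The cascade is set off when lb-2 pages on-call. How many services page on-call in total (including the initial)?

Round 1 — lb-2 pages on-call (initial).
  db-m: +80 → 80 ≥ 40
  search-2: +80 → 80 < 120
Round 2 — db-m pages on-call.
  cache-2: +70 → 70 ≥ 70
  worker-2: +70 → 70 ≥ 70
Round 3 — cache-2, worker-2 page on-call.
  app-b: +15 → 15 < 40
No further pages.

4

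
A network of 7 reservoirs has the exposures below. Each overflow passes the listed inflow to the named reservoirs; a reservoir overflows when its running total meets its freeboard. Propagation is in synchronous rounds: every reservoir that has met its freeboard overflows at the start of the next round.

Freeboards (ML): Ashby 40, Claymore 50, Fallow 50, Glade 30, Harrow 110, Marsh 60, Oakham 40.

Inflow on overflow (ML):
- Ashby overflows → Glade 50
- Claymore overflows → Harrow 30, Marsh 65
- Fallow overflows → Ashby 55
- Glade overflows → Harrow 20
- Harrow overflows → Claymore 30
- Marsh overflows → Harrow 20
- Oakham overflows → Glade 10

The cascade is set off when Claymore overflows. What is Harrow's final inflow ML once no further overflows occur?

Round 1 — Claymore overflows (initial).
  Harrow: +30 → 30 < 110
  Marsh: +65 → 65 ≥ 60
Round 2 — Marsh overflows.
  Harrow: +20 → 50 < 110
No further overflows.

50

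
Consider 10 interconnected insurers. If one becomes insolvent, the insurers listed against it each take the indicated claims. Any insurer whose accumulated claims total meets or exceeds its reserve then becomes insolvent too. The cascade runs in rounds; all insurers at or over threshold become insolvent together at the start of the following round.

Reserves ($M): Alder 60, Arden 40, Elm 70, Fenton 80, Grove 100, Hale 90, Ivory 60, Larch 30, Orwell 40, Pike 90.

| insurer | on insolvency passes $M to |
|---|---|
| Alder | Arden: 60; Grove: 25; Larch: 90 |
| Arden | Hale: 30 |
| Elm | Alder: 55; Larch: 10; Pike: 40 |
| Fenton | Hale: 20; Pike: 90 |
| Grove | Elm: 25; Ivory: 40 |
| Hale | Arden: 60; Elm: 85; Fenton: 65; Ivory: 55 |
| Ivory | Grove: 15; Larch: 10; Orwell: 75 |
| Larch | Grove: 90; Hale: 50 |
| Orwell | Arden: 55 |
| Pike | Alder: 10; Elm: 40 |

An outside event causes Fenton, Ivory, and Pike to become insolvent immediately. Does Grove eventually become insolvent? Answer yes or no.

no

Round 1 — Fenton, Ivory, Pike become insolvent (initial).
  Alder: +10 → 10 < 60
  Elm: +40 → 40 < 70
  Grove: +15 → 15 < 100
  Hale: +20 → 20 < 90
  Larch: +10 → 10 < 30
  Orwell: +75 → 75 ≥ 40
Round 2 — Orwell becomes insolvent.
  Arden: +55 → 55 ≥ 40
Round 3 — Arden becomes insolvent.
  Hale: +30 → 50 < 90
No further insolvencies.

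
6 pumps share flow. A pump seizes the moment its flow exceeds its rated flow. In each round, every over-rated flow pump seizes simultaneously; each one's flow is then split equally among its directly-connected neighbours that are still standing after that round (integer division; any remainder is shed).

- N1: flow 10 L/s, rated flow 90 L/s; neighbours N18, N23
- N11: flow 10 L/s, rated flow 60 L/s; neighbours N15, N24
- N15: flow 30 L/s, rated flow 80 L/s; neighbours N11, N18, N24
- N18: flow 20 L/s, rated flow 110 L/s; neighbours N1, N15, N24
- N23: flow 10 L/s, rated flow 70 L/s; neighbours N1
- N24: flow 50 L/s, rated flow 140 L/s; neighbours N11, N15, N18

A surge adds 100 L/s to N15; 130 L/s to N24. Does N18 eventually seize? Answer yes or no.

yes

Round 1 — N15 at 130 > 80; N24 at 180 > 140. N15, N24 seize.
  N15 sheds 130 L/s to N11, N18: 65 each.
    N11: 10+65 = 75 > 60
    N18: 20+65 = 85 ≤ 110
  N24 sheds 180 L/s to N11, N18: 90 each.
    N11: 75+90 = 165 > 60
    N18: 85+90 = 175 > 110
Round 2 — N11, N18 seize.
  N11 sheds 165 L/s: no online neighbours, lost.
  N18 sheds 175 L/s to N1: 175 each.
    N1: 10+175 = 185 > 90
Round 3 — N1 seizes.
  N1 sheds 185 L/s to N23: 185 each.
    N23: 10+185 = 195 > 70
Round 4 — N23 seizes.
  N23 sheds 195 L/s: no online neighbours, lost.
No further seizures.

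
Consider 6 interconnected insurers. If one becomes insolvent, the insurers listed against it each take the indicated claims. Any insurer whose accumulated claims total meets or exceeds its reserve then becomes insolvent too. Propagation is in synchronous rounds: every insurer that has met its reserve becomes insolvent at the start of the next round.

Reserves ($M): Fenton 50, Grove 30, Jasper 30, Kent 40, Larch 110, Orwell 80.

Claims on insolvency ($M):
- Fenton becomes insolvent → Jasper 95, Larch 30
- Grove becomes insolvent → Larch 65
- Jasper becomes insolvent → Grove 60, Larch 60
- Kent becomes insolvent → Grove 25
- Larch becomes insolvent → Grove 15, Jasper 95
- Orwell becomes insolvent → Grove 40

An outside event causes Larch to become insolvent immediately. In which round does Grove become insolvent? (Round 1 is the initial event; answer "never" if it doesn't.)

3

Round 1 — Larch becomes insolvent (initial).
  Grove: +15 → 15 < 30
  Jasper: +95 → 95 ≥ 30
Round 2 — Jasper becomes insolvent.
  Grove: +60 → 75 ≥ 30
Round 3 — Grove becomes insolvent.
No further insolvencies.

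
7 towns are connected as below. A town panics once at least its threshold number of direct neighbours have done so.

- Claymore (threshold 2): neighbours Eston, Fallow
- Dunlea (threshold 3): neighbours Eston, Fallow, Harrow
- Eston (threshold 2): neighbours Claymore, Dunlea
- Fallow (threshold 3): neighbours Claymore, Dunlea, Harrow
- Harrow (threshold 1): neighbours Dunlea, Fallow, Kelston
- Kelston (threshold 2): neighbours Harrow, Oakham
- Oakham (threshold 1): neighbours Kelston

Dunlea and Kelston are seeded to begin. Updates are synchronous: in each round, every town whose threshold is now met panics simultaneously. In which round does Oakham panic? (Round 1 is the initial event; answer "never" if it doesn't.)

Round 1 — Dunlea, Kelston panic (initial).
Round 2 — checking thresholds:
  Eston: 1 of 2 neighbours < 2, below threshold.
  Fallow: 1 of 3 neighbours < 3, below threshold.
  Harrow: 2 of 3 neighbours ≥ 1, panics.
  Oakham: 1 of 1 neighbours ≥ 1, panics.
Round 3 — no new panics; cascade stops.

2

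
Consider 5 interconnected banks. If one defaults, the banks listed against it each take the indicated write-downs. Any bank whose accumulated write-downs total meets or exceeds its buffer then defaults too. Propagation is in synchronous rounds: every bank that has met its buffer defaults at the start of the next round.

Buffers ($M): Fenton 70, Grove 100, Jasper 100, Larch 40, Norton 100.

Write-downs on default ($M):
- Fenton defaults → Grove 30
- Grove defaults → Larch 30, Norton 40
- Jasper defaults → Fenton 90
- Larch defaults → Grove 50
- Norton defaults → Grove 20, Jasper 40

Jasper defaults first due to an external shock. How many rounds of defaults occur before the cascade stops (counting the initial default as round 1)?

Round 1 — Jasper defaults (initial).
  Fenton: +90 → 90 ≥ 70
Round 2 — Fenton defaults.
  Grove: +30 → 30 < 100
No further defaults.

2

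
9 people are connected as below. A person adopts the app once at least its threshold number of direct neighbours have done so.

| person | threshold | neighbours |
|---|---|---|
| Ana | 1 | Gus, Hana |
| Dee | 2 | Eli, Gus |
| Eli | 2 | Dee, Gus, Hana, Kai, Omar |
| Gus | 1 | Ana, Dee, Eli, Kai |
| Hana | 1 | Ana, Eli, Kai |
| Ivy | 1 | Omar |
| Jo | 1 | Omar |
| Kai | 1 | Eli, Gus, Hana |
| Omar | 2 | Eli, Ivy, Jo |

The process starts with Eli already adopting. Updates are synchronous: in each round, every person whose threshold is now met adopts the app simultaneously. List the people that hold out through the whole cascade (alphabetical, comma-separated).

Round 1 — Eli adopts the app (initial).
Round 2 — checking thresholds:
  Dee: 1 of 2 neighbours < 2, holds.
  Gus: 1 of 4 neighbours ≥ 1, adopts the app.
  Hana: 1 of 3 neighbours ≥ 1, adopts the app.
  Kai: 1 of 3 neighbours ≥ 1, adopts the app.
  Omar: 1 of 3 neighbours < 2, holds.
Round 3 — checking thresholds:
  Ana: 2 of 2 neighbours ≥ 1, adopts the app.
  Dee: 2 of 2 neighbours ≥ 2, adopts the app.
  Omar: 1 of 3 neighbours < 2, holds.
Round 4 — no new adoptions; cascade stops.

Ivy, Jo, Omar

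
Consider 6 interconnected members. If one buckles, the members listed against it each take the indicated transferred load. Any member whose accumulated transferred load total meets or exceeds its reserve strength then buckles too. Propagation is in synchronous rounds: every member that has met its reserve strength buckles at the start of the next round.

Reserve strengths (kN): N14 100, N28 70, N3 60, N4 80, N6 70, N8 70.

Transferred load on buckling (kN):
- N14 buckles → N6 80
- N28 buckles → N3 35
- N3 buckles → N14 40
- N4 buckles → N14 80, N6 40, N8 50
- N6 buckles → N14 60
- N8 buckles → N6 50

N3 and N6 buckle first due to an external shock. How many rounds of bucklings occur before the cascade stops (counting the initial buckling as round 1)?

Round 1 — N3, N6 buckle (initial).
  N14: +40+60 → 100 ≥ 100
Round 2 — N14 buckles.
No further bucklings.

2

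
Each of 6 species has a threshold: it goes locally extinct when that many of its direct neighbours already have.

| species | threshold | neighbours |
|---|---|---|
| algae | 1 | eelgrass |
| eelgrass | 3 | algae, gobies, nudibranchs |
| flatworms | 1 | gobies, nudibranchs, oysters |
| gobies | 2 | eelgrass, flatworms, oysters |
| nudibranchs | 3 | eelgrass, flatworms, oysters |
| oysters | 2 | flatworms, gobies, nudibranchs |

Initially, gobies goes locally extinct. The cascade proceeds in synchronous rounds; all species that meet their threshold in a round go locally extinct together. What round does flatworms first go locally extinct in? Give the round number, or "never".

2

Round 1 — gobies goes locally extinct (initial).
Round 2 — checking thresholds:
  eelgrass: 1 of 3 neighbours < 3, below threshold.
  flatworms: 1 of 3 neighbours ≥ 1, goes locally extinct.
  oysters: 1 of 3 neighbours < 2, below threshold.
Round 3 — checking thresholds:
  eelgrass: 1 of 3 neighbours < 3, below threshold.
  nudibranchs: 1 of 3 neighbours < 3, below threshold.
  oysters: 2 of 3 neighbours ≥ 2, goes locally extinct.
Round 4 — no new extinctions; cascade stops.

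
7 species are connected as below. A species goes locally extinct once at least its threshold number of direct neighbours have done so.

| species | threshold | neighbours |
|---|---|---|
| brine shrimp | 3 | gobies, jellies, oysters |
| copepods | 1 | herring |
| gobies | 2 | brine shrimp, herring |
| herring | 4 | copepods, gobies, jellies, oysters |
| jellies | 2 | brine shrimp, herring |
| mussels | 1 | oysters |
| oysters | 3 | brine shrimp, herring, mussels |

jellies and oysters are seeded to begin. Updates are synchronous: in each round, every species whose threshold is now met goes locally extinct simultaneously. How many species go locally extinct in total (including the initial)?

3

Round 1 — jellies, oysters go locally extinct (initial).
Round 2 — checking thresholds:
  brine shrimp: 2 of 3 neighbours < 3, not yet.
  herring: 2 of 4 neighbours < 4, not yet.
  mussels: 1 of 1 neighbours ≥ 1, goes locally extinct.
Round 3 — no new extinctions; cascade stops.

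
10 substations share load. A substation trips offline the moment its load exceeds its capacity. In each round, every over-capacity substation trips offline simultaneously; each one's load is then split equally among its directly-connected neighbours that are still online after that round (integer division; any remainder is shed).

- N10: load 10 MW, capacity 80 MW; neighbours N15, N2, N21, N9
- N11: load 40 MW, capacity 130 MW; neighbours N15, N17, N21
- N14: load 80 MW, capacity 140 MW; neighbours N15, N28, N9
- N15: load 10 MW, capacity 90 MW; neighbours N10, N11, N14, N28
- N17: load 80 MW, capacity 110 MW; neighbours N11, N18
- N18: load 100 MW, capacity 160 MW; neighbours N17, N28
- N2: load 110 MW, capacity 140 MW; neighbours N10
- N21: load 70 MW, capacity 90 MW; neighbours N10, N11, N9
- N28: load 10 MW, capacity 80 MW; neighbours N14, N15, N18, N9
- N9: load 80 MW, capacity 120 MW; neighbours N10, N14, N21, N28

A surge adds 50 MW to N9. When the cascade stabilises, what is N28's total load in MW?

Round 1 — N9 at 130 > 120. N9 trips offline.
  N9 sheds 130 MW to N10, N14, N21, N28: 32 each (2 lost).
    N10: 10+32 = 42 ≤ 80
    N14: 80+32 = 112 ≤ 140
    N21: 70+32 = 102 > 90
    N28: 10+32 = 42 ≤ 80
Round 2 — N21 trips offline.
  N21 sheds 102 MW to N10, N11: 51 each.
    N10: 42+51 = 93 > 80
    N11: 40+51 = 91 ≤ 130
Round 3 — N10 trips offline.
  N10 sheds 93 MW to N15, N2: 46 each (1 lost).
    N15: 10+46 = 56 ≤ 90
    N2: 110+46 = 156 > 140
Round 4 — N2 trips offline.
  N2 sheds 156 MW: no online neighbours, lost.
No further trips.

42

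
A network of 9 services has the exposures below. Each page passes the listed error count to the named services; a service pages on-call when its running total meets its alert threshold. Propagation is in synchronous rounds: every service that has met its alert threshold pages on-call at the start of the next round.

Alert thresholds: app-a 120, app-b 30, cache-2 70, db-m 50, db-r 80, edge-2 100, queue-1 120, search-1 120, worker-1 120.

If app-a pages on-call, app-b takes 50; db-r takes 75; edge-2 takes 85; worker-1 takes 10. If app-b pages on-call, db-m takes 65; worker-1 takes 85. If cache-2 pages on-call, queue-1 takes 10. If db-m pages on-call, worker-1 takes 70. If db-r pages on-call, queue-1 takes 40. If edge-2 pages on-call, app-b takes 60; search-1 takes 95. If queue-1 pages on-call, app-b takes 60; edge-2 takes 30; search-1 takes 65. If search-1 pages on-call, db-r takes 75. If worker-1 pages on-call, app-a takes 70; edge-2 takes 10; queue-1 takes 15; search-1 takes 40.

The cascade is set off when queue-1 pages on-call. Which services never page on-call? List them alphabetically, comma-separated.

Round 1 — queue-1 pages on-call (initial).
  app-b: +60 → 60 ≥ 30
  edge-2: +30 → 30 < 100
  search-1: +65 → 65 < 120
Round 2 — app-b pages on-call.
  db-m: +65 → 65 ≥ 50
  worker-1: +85 → 85 < 120
Round 3 — db-m pages on-call.
  worker-1: +70 → 155 ≥ 120
Round 4 — worker-1 pages on-call.
  app-a: +70 → 70 < 120
  edge-2: +10 → 40 < 100
  search-1: +40 → 105 < 120
No further pages.

app-a, cache-2, db-r, edge-2, search-1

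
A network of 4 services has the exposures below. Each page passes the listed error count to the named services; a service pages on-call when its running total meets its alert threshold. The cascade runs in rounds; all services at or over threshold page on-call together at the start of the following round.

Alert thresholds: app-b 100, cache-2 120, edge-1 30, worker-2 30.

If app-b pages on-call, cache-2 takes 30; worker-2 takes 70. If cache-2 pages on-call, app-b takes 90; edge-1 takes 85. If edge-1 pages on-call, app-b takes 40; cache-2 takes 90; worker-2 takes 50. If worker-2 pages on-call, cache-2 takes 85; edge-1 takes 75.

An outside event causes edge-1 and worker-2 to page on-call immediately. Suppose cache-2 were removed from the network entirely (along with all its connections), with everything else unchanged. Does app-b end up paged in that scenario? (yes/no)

no

With cache-2 removed:
Round 1 — edge-1, worker-2 page on-call (initial).
  app-b: +40 → 40 < 100
No further pages.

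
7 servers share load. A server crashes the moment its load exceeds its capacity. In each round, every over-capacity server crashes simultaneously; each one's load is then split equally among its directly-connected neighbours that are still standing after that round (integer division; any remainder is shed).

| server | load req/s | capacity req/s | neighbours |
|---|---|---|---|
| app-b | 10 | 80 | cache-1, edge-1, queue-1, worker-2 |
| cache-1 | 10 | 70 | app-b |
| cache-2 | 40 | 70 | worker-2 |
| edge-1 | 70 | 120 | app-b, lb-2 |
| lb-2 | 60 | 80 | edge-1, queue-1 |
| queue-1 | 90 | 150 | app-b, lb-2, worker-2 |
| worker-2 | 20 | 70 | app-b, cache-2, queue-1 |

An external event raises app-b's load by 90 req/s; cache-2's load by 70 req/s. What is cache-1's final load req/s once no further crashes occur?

Round 1 — app-b at 100 > 80; cache-2 at 110 > 70. app-b, cache-2 crash.
  app-b sheds 100 req/s to cache-1, edge-1, queue-1, worker-2: 25 each.
    cache-1: 10+25 = 35 ≤ 70
    edge-1: 70+25 = 95 ≤ 120
    queue-1: 90+25 = 115 ≤ 150
    worker-2: 20+25 = 45 ≤ 70
  cache-2 sheds 110 req/s to worker-2: 110 each.
    worker-2: 45+110 = 155 > 70
Round 2 — worker-2 crashes.
  worker-2 sheds 155 req/s to queue-1: 155 each.
    queue-1: 115+155 = 270 > 150
Round 3 — queue-1 crashes.
  queue-1 sheds 270 req/s to lb-2: 270 each.
    lb-2: 60+270 = 330 > 80
Round 4 — lb-2 crashes.
  lb-2 sheds 330 req/s to edge-1: 330 each.
    edge-1: 95+330 = 425 > 120
Round 5 — edge-1 crashes.
  edge-1 sheds 425 req/s: no online neighbours, lost.
No further crashes.

35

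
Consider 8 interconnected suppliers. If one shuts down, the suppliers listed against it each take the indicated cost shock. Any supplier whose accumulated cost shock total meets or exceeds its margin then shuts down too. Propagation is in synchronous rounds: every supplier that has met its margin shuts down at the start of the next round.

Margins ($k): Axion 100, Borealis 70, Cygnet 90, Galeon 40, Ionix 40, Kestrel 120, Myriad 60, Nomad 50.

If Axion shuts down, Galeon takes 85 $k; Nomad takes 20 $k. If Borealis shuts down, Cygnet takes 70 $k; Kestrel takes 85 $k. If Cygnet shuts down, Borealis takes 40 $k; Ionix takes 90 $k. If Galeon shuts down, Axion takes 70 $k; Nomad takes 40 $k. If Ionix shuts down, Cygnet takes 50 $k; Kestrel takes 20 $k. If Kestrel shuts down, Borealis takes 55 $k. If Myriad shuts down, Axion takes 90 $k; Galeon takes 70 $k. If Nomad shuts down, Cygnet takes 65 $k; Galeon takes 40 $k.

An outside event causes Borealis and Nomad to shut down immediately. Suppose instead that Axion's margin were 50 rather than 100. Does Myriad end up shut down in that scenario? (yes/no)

no

With Axion's margin at 50:
Round 1 — Borealis, Nomad shut down (initial).
  Cygnet: +70+65 → 135 ≥ 90
  Galeon: +40 → 40 ≥ 40
  Kestrel: +85 → 85 < 120
Round 2 — Cygnet, Galeon shut down.
  Axion: +70 → 70 ≥ 50
  Ionix: +90 → 90 ≥ 40
Round 3 — Axion, Ionix shut down.
  Kestrel: +20 → 105 < 120
No further shutdowns.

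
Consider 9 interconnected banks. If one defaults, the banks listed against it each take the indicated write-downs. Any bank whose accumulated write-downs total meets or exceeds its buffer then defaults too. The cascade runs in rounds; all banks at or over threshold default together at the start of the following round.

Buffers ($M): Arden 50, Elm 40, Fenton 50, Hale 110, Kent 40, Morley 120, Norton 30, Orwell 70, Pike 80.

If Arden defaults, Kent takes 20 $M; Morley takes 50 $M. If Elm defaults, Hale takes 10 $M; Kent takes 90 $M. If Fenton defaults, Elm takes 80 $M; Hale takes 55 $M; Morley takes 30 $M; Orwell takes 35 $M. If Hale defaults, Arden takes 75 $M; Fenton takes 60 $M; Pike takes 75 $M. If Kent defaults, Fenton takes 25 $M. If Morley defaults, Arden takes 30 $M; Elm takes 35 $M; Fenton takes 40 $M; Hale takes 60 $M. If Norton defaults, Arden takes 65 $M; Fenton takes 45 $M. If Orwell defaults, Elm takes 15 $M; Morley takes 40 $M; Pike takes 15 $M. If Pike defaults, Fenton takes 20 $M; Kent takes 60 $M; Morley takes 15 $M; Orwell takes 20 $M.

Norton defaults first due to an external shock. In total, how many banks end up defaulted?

2

Round 1 — Norton defaults (initial).
  Arden: +65 → 65 ≥ 50
  Fenton: +45 → 45 < 50
Round 2 — Arden defaults.
  Kent: +20 → 20 < 40
  Morley: +50 → 50 < 120
No further defaults.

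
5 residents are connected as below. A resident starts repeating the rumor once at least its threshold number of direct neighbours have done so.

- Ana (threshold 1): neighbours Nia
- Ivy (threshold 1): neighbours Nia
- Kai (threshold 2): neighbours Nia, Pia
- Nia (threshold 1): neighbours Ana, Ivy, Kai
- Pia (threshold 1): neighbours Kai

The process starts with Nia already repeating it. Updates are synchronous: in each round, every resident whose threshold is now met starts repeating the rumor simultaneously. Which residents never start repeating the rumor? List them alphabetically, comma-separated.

Kai, Pia

Round 1 — Nia starts repeating the rumor (initial).
Round 2 — checking thresholds:
  Ana: 1 of 1 neighbours ≥ 1, starts repeating the rumor.
  Ivy: 1 of 1 neighbours ≥ 1, starts repeating the rumor.
  Kai: 1 of 2 neighbours < 2, holds.
Round 3 — no new spreads; cascade stops.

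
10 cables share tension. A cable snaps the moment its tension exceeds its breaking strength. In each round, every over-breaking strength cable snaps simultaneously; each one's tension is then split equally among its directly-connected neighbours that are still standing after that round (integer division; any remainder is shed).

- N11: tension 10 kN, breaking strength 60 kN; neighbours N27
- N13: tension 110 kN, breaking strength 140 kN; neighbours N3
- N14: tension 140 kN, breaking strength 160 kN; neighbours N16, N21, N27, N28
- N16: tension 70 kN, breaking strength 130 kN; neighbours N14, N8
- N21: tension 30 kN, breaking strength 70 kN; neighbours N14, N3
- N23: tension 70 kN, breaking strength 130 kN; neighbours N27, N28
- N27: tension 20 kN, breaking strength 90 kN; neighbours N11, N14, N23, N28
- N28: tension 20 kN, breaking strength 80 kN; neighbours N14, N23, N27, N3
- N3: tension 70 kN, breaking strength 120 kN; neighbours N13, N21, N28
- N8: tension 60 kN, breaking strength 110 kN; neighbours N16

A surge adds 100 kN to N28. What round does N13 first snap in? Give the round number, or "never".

5

Round 1 — N28 at 120 > 80. N28 snaps.
  N28 sheds 120 kN to N14, N23, N27, N3: 30 each.
    N14: 140+30 = 170 > 160
    N23: 70+30 = 100 ≤ 130
    N27: 20+30 = 50 ≤ 90
    N3: 70+30 = 100 ≤ 120
Round 2 — N14 snaps.
  N14 sheds 170 kN to N16, N21, N27: 56 each (2 lost).
    N16: 70+56 = 126 ≤ 130
    N21: 30+56 = 86 > 70
    N27: 50+56 = 106 > 90
Round 3 — N21, N27 snap.
  N21 sheds 86 kN to N3: 86 each.
    N3: 100+86 = 186 > 120
  N27 sheds 106 kN to N11, N23: 53 each.
    N11: 10+53 = 63 > 60
    N23: 100+53 = 153 > 130
Round 4 — N11, N23, N3 snap.
  N11 sheds 63 kN: no online neighbours, lost.
  N23 sheds 153 kN: no online neighbours, lost.
  N3 sheds 186 kN to N13: 186 each.
    N13: 110+186 = 296 > 140
Round 5 — N13 snaps.
  N13 sheds 296 kN: no online neighbours, lost.
No further breaks.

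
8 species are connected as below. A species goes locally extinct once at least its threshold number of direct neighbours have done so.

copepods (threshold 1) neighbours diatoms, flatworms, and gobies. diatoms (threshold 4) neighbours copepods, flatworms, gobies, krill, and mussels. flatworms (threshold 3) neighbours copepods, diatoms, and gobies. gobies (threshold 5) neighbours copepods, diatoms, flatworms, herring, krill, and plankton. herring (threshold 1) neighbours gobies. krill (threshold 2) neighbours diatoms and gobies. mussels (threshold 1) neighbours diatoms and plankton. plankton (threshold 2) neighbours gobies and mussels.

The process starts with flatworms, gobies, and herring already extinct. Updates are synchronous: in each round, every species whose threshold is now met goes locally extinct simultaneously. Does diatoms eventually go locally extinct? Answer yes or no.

Round 1 — flatworms, gobies, herring go locally extinct (initial).
Round 2 — checking thresholds:
  copepods: 2 of 3 neighbours ≥ 1, goes locally extinct.
  diatoms: 2 of 5 neighbours < 4, below threshold.
  krill: 1 of 2 neighbours < 2, below threshold.
  plankton: 1 of 2 neighbours < 2, below threshold.
Round 3 — no new extinctions; cascade stops.

no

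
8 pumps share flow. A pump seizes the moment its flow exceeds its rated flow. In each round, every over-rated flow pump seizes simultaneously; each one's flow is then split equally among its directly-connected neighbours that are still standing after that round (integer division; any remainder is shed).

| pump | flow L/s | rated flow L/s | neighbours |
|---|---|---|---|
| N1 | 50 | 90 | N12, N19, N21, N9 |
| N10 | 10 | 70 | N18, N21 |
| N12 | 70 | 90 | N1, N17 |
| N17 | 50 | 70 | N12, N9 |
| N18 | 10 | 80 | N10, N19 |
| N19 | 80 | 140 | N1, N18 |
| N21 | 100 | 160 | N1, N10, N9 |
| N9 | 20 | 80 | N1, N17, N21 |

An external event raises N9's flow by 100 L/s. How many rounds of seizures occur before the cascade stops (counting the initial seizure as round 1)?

Round 1 — N9 at 120 > 80. N9 seizes.
  N9 sheds 120 L/s to N1, N17, N21: 40 each.
    N1: 50+40 = 90 ≤ 90
    N17: 50+40 = 90 > 70
    N21: 100+40 = 140 ≤ 160
Round 2 — N17 seizes.
  N17 sheds 90 L/s to N12: 90 each.
    N12: 70+90 = 160 > 90
Round 3 — N12 seizes.
  N12 sheds 160 L/s to N1: 160 each.
    N1: 90+160 = 250 > 90
Round 4 — N1 seizes.
  N1 sheds 250 L/s to N19, N21: 125 each.
    N19: 80+125 = 205 > 140
    N21: 140+125 = 265 > 160
Round 5 — N19, N21 seize.
  N19 sheds 205 L/s to N18: 205 each.
    N18: 10+205 = 215 > 80
  N21 sheds 265 L/s to N10: 265 each.
    N10: 10+265 = 275 > 70
Round 6 — N10, N18 seize.
  N10 sheds 275 L/s: no online neighbours, lost.
  N18 sheds 215 L/s: no online neighbours, lost.
No further seizures.

6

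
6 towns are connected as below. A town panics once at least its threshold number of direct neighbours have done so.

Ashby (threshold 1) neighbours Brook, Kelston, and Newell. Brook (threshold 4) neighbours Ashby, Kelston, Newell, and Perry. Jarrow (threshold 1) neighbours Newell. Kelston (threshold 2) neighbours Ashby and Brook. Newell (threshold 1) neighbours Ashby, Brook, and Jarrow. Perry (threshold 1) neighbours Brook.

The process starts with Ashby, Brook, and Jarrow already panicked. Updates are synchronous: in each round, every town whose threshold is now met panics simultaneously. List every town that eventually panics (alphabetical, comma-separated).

Ashby, Brook, Jarrow, Kelston, Newell, Perry

Round 1 — Ashby, Brook, Jarrow panic (initial).
Round 2 — checking thresholds:
  Kelston: 2 of 2 neighbours ≥ 2, panics.
  Newell: 3 of 3 neighbours ≥ 1, panics.
  Perry: 1 of 1 neighbours ≥ 1, panics.
Round 3 — no new panics; cascade stops.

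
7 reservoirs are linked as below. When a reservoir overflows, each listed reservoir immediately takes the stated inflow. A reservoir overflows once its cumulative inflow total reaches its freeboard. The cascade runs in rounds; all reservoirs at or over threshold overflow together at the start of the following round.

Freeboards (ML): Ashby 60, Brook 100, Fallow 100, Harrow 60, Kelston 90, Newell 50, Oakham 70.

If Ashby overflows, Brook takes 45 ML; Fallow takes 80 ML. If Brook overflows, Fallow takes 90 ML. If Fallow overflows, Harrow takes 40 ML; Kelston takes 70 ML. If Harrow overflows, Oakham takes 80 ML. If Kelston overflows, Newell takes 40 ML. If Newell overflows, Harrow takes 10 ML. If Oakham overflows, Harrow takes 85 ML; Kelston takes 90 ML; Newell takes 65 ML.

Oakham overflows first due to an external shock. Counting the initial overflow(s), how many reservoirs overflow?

Round 1 — Oakham overflows (initial).
  Harrow: +85 → 85 ≥ 60
  Kelston: +90 → 90 ≥ 90
  Newell: +65 → 65 ≥ 50
Round 2 — Harrow, Kelston, Newell overflow.
No further overflows.

4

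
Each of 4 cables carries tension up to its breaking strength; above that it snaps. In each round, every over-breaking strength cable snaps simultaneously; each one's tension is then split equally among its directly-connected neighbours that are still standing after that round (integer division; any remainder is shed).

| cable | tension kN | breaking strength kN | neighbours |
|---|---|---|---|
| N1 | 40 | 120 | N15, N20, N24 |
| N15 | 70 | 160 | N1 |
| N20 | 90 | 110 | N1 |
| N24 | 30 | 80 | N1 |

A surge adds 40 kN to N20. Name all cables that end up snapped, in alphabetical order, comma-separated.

Round 1 — N20 at 130 > 110. N20 snaps.
  N20 sheds 130 kN to N1: 130 each.
    N1: 40+130 = 170 > 120
Round 2 — N1 snaps.
  N1 sheds 170 kN to N15, N24: 85 each.
    N15: 70+85 = 155 ≤ 160
    N24: 30+85 = 115 > 80
Round 3 — N24 snaps.
  N24 sheds 115 kN: no online neighbours, lost.
No further breaks.

N1, N20, N24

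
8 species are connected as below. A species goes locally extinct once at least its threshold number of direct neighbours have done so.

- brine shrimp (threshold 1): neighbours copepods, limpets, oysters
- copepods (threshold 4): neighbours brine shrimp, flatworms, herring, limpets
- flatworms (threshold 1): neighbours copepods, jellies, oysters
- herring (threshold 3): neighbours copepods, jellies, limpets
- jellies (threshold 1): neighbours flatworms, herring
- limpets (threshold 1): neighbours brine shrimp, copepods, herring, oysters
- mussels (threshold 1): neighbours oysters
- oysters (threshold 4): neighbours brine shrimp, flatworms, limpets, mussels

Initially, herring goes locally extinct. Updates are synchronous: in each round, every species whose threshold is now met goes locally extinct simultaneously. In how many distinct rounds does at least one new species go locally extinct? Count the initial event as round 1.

4

Round 1 — herring goes locally extinct (initial).
Round 2 — checking thresholds:
  copepods: 1 of 4 neighbours < 4, below threshold.
  jellies: 1 of 2 neighbours ≥ 1, goes locally extinct.
  limpets: 1 of 4 neighbours ≥ 1, goes locally extinct.
Round 3 — checking thresholds:
  brine shrimp: 1 of 3 neighbours ≥ 1, goes locally extinct.
  copepods: 2 of 4 neighbours < 4, below threshold.
  flatworms: 1 of 3 neighbours ≥ 1, goes locally extinct.
  oysters: 1 of 4 neighbours < 4, below threshold.
Round 4 — checking thresholds:
  copepods: 4 of 4 neighbours ≥ 4, goes locally extinct.
  oysters: 3 of 4 neighbours < 4, below threshold.
Round 5 — no new extinctions; cascade stops.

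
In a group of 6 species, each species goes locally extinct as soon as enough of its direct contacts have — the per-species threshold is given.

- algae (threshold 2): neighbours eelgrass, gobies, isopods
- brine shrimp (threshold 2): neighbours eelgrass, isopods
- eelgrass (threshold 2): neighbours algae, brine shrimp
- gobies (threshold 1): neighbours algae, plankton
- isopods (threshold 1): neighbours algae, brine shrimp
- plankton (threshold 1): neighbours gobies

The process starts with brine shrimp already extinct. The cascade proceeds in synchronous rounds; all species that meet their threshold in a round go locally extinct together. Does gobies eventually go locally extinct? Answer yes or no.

no

Round 1 — brine shrimp goes locally extinct (initial).
Round 2 — checking thresholds:
  eelgrass: 1 of 2 neighbours < 2, not yet.
  isopods: 1 of 2 neighbours ≥ 1, goes locally extinct.
Round 3 — no new extinctions; cascade stops.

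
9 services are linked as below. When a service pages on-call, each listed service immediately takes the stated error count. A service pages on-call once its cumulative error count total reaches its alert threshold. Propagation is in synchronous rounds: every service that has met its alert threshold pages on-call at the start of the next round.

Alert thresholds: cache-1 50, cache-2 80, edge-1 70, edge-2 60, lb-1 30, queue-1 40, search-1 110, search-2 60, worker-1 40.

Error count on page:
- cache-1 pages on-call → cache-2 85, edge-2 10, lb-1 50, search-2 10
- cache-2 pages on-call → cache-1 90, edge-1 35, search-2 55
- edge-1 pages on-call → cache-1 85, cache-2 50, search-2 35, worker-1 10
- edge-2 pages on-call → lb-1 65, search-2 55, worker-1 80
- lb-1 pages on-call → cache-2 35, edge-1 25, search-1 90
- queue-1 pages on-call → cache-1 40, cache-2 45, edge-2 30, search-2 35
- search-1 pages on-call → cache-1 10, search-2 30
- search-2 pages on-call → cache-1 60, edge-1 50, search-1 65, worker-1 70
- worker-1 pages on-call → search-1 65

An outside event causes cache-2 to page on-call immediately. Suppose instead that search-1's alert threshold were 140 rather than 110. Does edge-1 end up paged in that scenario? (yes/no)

With search-1's alert threshold at 140:
Round 1 — cache-2 pages on-call (initial).
  cache-1: +90 → 90 ≥ 50
  edge-1: +35 → 35 < 70
  search-2: +55 → 55 < 60
Round 2 — cache-1 pages on-call.
  edge-2: +10 → 10 < 60
  lb-1: +50 → 50 ≥ 30
  search-2: +10 → 65 ≥ 60
Round 3 — lb-1, search-2 page on-call.
  edge-1: +25+50 → 110 ≥ 70
  search-1: +90+65 → 155 ≥ 140
  worker-1: +70 → 70 ≥ 40
Round 4 — edge-1, search-1, worker-1 page on-call.
No further pages.

yes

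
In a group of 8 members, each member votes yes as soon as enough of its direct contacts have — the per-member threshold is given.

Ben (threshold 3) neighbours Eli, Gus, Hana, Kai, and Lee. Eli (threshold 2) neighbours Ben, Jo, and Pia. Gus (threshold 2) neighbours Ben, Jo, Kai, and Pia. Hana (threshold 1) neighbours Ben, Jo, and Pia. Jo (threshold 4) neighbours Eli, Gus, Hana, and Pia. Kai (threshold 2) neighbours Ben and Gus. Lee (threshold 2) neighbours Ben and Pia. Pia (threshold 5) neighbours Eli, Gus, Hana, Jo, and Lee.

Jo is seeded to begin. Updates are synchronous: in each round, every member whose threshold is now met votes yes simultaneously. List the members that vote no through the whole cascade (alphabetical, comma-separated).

Round 1 — Jo votes yes (initial).
Round 2 — checking thresholds:
  Eli: 1 of 3 neighbours < 2, holds.
  Gus: 1 of 4 neighbours < 2, holds.
  Hana: 1 of 3 neighbours ≥ 1, votes yes.
  Pia: 1 of 5 neighbours < 5, holds.
Round 3 — no new yes votes; cascade stops.

Ben, Eli, Gus, Kai, Lee, Pia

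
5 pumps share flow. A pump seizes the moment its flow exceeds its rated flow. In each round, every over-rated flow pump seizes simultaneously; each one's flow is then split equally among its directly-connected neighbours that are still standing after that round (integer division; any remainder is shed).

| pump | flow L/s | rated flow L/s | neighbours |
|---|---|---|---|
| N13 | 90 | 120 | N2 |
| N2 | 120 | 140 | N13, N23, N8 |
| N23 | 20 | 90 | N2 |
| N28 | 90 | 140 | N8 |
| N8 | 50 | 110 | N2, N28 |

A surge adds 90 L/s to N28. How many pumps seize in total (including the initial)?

5

Round 1 — N28 at 180 > 140. N28 seizes.
  N28 sheds 180 L/s to N8: 180 each.
    N8: 50+180 = 230 > 110
Round 2 — N8 seizes.
  N8 sheds 230 L/s to N2: 230 each.
    N2: 120+230 = 350 > 140
Round 3 — N2 seizes.
  N2 sheds 350 L/s to N13, N23: 175 each.
    N13: 90+175 = 265 > 120
    N23: 20+175 = 195 > 90
Round 4 — N13, N23 seize.
  N13 sheds 265 L/s: no online neighbours, lost.
  N23 sheds 195 L/s: no online neighbours, lost.
No further seizures.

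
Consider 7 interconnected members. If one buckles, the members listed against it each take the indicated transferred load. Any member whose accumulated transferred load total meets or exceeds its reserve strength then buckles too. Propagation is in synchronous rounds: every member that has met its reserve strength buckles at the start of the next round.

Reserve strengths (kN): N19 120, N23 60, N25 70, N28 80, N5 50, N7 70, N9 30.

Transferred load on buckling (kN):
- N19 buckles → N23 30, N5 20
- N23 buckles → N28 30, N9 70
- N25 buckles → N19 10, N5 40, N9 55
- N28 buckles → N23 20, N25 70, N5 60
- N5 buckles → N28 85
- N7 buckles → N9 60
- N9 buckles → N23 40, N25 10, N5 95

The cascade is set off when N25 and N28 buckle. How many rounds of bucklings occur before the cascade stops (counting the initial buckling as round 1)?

Round 1 — N25, N28 buckle (initial).
  N19: +10 → 10 < 120
  N23: +20 → 20 < 60
  N5: +40+60 → 100 ≥ 50
  N9: +55 → 55 ≥ 30
Round 2 — N5, N9 buckle.
  N23: +40 → 60 ≥ 60
Round 3 — N23 buckles.
No further bucklings.

3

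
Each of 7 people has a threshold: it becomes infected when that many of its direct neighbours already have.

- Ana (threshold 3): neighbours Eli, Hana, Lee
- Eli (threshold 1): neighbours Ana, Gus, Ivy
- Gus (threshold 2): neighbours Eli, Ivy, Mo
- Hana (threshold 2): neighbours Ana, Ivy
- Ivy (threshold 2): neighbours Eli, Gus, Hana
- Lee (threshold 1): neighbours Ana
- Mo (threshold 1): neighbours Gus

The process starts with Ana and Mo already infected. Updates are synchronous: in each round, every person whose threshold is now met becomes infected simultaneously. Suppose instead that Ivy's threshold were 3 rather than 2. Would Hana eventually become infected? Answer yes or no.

no

With Ivy's threshold at 3:
Round 1 — Ana, Mo become infected (initial).
Round 2 — checking thresholds:
  Eli: 1 of 3 neighbours ≥ 1, becomes infected.
  Gus: 1 of 3 neighbours < 2, below threshold.
  Hana: 1 of 2 neighbours < 2, below threshold.
  Lee: 1 of 1 neighbours ≥ 1, becomes infected.
Round 3 — checking thresholds:
  Gus: 2 of 3 neighbours ≥ 2, becomes infected.
  Hana: 1 of 2 neighbours < 2, below threshold.
  Ivy: 1 of 3 neighbours < 3, below threshold.
Round 4 — no new infections; cascade stops.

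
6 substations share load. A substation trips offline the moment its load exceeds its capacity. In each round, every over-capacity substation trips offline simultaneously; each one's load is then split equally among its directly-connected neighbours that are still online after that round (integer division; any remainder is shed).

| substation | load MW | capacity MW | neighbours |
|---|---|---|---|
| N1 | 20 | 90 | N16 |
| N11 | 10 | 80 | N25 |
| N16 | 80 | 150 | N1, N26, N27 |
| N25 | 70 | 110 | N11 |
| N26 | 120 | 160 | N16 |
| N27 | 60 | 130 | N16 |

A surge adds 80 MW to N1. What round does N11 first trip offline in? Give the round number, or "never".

Round 1 — N1 at 100 > 90. N1 trips offline.
  N1 sheds 100 MW to N16: 100 each.
    N16: 80+100 = 180 > 150
Round 2 — N16 trips offline.
  N16 sheds 180 MW to N26, N27: 90 each.
    N26: 120+90 = 210 > 160
    N27: 60+90 = 150 > 130
Round 3 — N26, N27 trip offline.
  N26 sheds 210 MW: no online neighbours, lost.
  N27 sheds 150 MW: no online neighbours, lost.
No further trips.

never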